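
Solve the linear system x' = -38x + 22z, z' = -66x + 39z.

x(t) = 2K_1e^(-5t) + K_2e^(6t), z(t) = 3K_1e^(-5t) + 2K_2e^(6t)

Coefficient matrix A = [[-38, 22], [-66, 39]].
Characteristic polynomial det(A - λI) = λ^2 - λ - 30 = 0.
Eigenvalues λ = -5, 6.
For λ=-5: (A-λI) row 1 is [-33, 22], so an eigenvector is (2, 3).
For λ=6: (A-λI) row 1 is [-44, 22], so an eigenvector is (1, 2).
General solution: K_1e^(-5t)(2,3) + K_2e^(6t)(1,2).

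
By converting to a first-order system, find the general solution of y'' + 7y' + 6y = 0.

Let x_1 = y, x_2 = y'. Then x_1' = x_2 and x_2' = -6x_1 - 7x_2.
A = [[0,1],[-6,-7]]; det(A-λI) = λ^2 + 7λ + 6.
Eigenvalues λ = -1, -6 with eigenvectors (1,-1), (1,-6).

y(t) = K_1e^(-t) + K_2e^(-6t)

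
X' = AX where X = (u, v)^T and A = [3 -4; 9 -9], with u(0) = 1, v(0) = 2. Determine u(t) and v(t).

u(t) = -2te^(-3t) + e^(-3t), v(t) = -3te^(-3t) + 2e^(-3t)

Coefficient matrix A = [[3, -4], [9, -9]].
Characteristic polynomial det(A - λI) = λ^2 + 6λ + 9 = 0.
Single eigenvalue λ = -3 with algebraic multiplicity 2.
Eigenvector v = (-2,-3); generalized eigenvector w with (A-λI)w=v is (-1,-1).
General solution: e^(-3t)[K_1·v + K_2·(t·v + w)].
Applying u(0)=1, v(0)=2 gives K_1=-1, K_2=1.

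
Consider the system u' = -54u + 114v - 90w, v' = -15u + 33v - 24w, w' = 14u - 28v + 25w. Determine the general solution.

u(t) = -9c_1e^(4t) - 4c_2e^(-3t) + 2c_3e^(3t), v(t) = -3c_1e^(4t) - c_2e^(-3t) + c_3e^(3t), w(t) = 2c_1e^(4t) + c_2e^(-3t)

Coefficient matrix A = [[-54, 114, -90], [-15, 33, -24], [14, -28, 25]].
det(A - λI) = 0 gives eigenvalues λ = 4, -3, 3.
For λ=4: eigenvector (-9,-3,2).
For λ=-3: eigenvector (-4,-1,1).
For λ=3: eigenvector (2,1,0).
General solution: c_1e^(4t)(-9,-3,2) + c_2e^(-3t)(-4,-1,1) + c_3e^(3t)(2,1,0).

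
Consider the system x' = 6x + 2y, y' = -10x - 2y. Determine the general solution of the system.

x(t) = K_1e^(2t)sin(2t) - K_2e^(2t)cos(2t), y(t) = -2K_1e^(2t)sin(2t) + K_1e^(2t)cos(2t) + K_2e^(2t)sin(2t) + 2K_2e^(2t)cos(2t)

Coefficient matrix A = [[6, 2], [-10, -2]].
Characteristic polynomial det(A - λI) = λ^2 - 4λ + 8 = 0.
Eigenvalues λ = 2 ± 2i (complex conjugate pair).
For λ=2+2i: an eigenvector is (0,1) - i(1,-2) = (0 - i, 1 + 2i).
A real fundamental pair from Re and Im of e^((2+2i)t)v: X_1 = e^(2t)(cos(2t)·(0,1) + sin(2t)·(1,-2)), X_2 = e^(2t)(sin(2t)·(0,1) - cos(2t)·(1,-2)).
General solution: K_1X_1 + K_2X_2.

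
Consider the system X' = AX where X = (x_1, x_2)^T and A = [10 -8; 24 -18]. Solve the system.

Coefficient matrix A = [[10, -8], [24, -18]].
Characteristic polynomial det(A - λI) = λ^2 + 8λ + 12 = 0.
Eigenvalues λ = -6, -2.
For λ=-6: (A-λI) row 1 is [16, -8], so an eigenvector is (1, 2).
For λ=-2: (A-λI) row 1 is [12, -8], so an eigenvector is (2, 3).
General solution: K_1e^(-6t)(1,2) + K_2e^(-2t)(2,3).

x_1(t) = K_1e^(-6t) + 2K_2e^(-2t), x_2(t) = 2K_1e^(-6t) + 3K_2e^(-2t)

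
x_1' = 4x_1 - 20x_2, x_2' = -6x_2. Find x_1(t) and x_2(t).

Coefficient matrix A = [[4, -20], [0, -6]].
Characteristic polynomial det(A - λI) = λ^2 + 2λ - 24 = 0.
Eigenvalues λ = -6, 4.
For λ=-6: (A-λI) row 1 is [10, -20], so an eigenvector is (-2, -1).
For λ=4: (A-λI) row 1 is [0, -20], so an eigenvector is (1, 0).
General solution: K_1e^(-6t)(-2,-1) + K_2e^(4t)(1,0).

x_1(t) = -2K_1e^(-6t) + K_2e^(4t), x_2(t) = -K_1e^(-6t)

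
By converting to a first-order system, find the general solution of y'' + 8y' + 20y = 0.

Let x_1 = y, x_2 = y'. Then x_1' = x_2 and x_2' = -20x_1 - 8x_2.
A = [[0,1],[-20,-8]]; det(A-λI) = λ^2 + 8λ + 20.
Eigenvalues λ = -4 ± 2i.

y(t) = C_1e^(-4t)cos(2t) + C_2e^(-4t)sin(2t)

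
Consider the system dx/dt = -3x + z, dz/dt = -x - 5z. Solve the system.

x(t) = C_1e^(-4t) + C_2te^(-4t) + 3C_2e^(-4t), z(t) = -C_1e^(-4t) - C_2te^(-4t) - 2C_2e^(-4t)

Coefficient matrix A = [[-3, 1], [-1, -5]].
Characteristic polynomial det(A - λI) = λ^2 + 8λ + 16 = 0.
Single eigenvalue λ = -4 with algebraic multiplicity 2.
Eigenvector v = (1,-1); generalized eigenvector w with (A-λI)w=v is (3,-2).
General solution: e^(-4t)[C_1·v + C_2·(t·v + w)].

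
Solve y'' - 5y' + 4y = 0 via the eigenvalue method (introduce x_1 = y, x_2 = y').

y(t) = K_1e^(4t) + K_2e^(t)

Let x_1 = y, x_2 = y'. Then x_1' = x_2 and x_2' = -4x_1 + 5x_2.
A = [[0,1],[-4,5]]; det(A-λI) = λ^2 - 5λ + 4.
Eigenvalues λ = 4, 1 with eigenvectors (1,4), (1,1).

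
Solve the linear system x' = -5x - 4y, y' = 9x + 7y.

x(t) = -2K_1e^(t) - 2K_2te^(t) + K_2e^(t), y(t) = 3K_1e^(t) + 3K_2te^(t) - K_2e^(t)

Coefficient matrix A = [[-5, -4], [9, 7]].
Characteristic polynomial det(A - λI) = λ^2 - 2λ + 1 = 0.
Single eigenvalue λ = 1 with algebraic multiplicity 2.
Eigenvector v = (-2,3); generalized eigenvector w with (A-λI)w=v is (1,-1).
General solution: e^(t)[K_1·v + K_2·(t·v + w)].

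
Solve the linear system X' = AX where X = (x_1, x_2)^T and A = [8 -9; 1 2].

Coefficient matrix A = [[8, -9], [1, 2]].
Characteristic polynomial det(A - λI) = λ^2 - 10λ + 25 = 0.
Single eigenvalue λ = 5 with algebraic multiplicity 2.
Eigenvector v = (-3,-1); generalized eigenvector w with (A-λI)w=v is (-1,0).
General solution: e^(5t)[C_1·v + C_2·(t·v + w)].

x_1(t) = -3C_1e^(5t) - 3C_2te^(5t) - C_2e^(5t), x_2(t) = -C_1e^(5t) - C_2te^(5t)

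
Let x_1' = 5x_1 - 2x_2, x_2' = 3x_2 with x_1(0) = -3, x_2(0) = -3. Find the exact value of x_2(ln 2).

-24

A = [[5,-2],[0,3]]; eigenvalues λ = 3, 5.
Eigenvectors: (1,1) for λ=3, (-1,0) for λ=5.
From the initial condition, c_1 = -3, c_2 = 0.
x_2(ln 2) = (-3)(2^3)(1) + (0)(2^5)(0) = -24.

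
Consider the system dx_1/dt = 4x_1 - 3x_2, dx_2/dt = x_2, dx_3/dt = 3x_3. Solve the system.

x_1(t) = c_1e^(4t) + c_3e^(t), x_2(t) = c_3e^(t), x_3(t) = c_2e^(3t)

Coefficient matrix A = [[4, -3, 0], [0, 1, 0], [0, 0, 3]].
det(A - λI) = 0 gives eigenvalues λ = 4, 3, 1.
For λ=4: eigenvector (1,0,0).
For λ=3: eigenvector (0,0,1).
For λ=1: eigenvector (1,1,0).
General solution: c_1e^(4t)(1,0,0) + c_2e^(3t)(0,0,1) + c_3e^(t)(1,1,0).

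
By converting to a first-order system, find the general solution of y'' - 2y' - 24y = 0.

y(t) = c_1e^(6t) + c_2e^(-4t)

Let x_1 = y, x_2 = y'. Then x_1' = x_2 and x_2' = 24x_1 + 2x_2.
A = [[0,1],[24,2]]; det(A-λI) = λ^2 - 2λ - 24.
Eigenvalues λ = 6, -4 with eigenvectors (1,6), (1,-4).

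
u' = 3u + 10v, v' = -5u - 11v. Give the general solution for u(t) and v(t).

Coefficient matrix A = [[3, 10], [-5, -11]].
Characteristic polynomial det(A - λI) = λ^2 + 8λ + 17 = 0.
Eigenvalues λ = -4 ± i (complex conjugate pair).
For λ=-4+i: an eigenvector is (3,-2) - i(1,-1) = (3 - i, -2 + i).
A real fundamental pair from Re and Im of e^((-4+i)t)v: X_1 = e^(-4t)(cos(t)·(3,-2) + sin(t)·(1,-1)), X_2 = e^(-4t)(sin(t)·(3,-2) - cos(t)·(1,-1)).
General solution: C_1X_1 + C_2X_2.

u(t) = C_1e^(-4t)sin(t) + 3C_1e^(-4t)cos(t) + 3C_2e^(-4t)sin(t) - C_2e^(-4t)cos(t), v(t) = -C_1e^(-4t)sin(t) - 2C_1e^(-4t)cos(t) - 2C_2e^(-4t)sin(t) + C_2e^(-4t)cos(t)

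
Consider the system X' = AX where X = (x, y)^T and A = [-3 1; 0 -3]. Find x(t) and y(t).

Coefficient matrix A = [[-3, 1], [0, -3]].
Characteristic polynomial det(A - λI) = λ^2 + 6λ + 9 = 0.
Single eigenvalue λ = -3 with algebraic multiplicity 2.
Eigenvector v = (-1,0); generalized eigenvector w with (A-λI)w=v is (3,-1).
General solution: e^(-3t)[C_1·v + C_2·(t·v + w)].

x(t) = -C_1e^(-3t) - C_2te^(-3t) + 3C_2e^(-3t), y(t) = -C_2e^(-3t)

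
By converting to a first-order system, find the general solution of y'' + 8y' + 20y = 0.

y(t) = C_1e^(-4t)cos(2t) + C_2e^(-4t)sin(2t)

Let x_1 = y, x_2 = y'. Then x_1' = x_2 and x_2' = -20x_1 - 8x_2.
A = [[0,1],[-20,-8]]; det(A-λI) = λ^2 + 8λ + 20.
Eigenvalues λ = -4 ± 2i.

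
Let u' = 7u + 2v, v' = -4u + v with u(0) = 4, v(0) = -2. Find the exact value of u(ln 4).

A = [[7,2],[-4,1]]; eigenvalues λ = 3, 5.
Eigenvectors: (-1,2) for λ=3, (-1,1) for λ=5.
From the initial condition, c_1 = 2, c_2 = -6.
u(ln 4) = (2)(4^3)(-1) + (-6)(4^5)(-1) = 6016.

6016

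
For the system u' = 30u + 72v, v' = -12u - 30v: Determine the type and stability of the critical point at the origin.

saddle

A = [[30,72],[-12,-30]]; det(A-λI) = λ^2 - 36.
λ = -6, 6: opposite signs.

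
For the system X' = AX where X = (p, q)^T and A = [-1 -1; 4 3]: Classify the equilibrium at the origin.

unstable improper node

A = [[-1,-1],[4,3]]; det(A-λI) = λ^2 - 2λ + 1.
repeated λ = 1 with a single eigenvector.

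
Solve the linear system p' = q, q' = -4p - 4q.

Coefficient matrix A = [[0, 1], [-4, -4]].
Characteristic polynomial det(A - λI) = λ^2 + 4λ + 4 = 0.
Single eigenvalue λ = -2 with algebraic multiplicity 2.
Eigenvector v = (1,-2); generalized eigenvector w with (A-λI)w=v is (-1,3).
General solution: e^(-2t)[c_1·v + c_2·(t·v + w)].

p(t) = c_1e^(-2t) + c_2te^(-2t) - c_2e^(-2t), q(t) = -2c_1e^(-2t) - 2c_2te^(-2t) + 3c_2e^(-2t)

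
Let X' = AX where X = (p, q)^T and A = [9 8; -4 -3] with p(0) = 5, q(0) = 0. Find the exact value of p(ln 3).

A = [[9,8],[-4,-3]]; eigenvalues λ = 5, 1.
Eigenvectors: (-2,1) for λ=5, (1,-1) for λ=1.
From the initial condition, c_1 = -5, c_2 = -5.
p(ln 3) = (-5)(3^5)(-2) + (-5)(3^1)(1) = 2415.

2415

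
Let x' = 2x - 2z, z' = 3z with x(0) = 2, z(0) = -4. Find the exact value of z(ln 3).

-108

A = [[2,-2],[0,3]]; eigenvalues λ = 3, 2.
Eigenvectors: (2,-1) for λ=3, (-1,0) for λ=2.
From the initial condition, c_1 = 4, c_2 = 6.
z(ln 3) = (4)(3^3)(-1) + (6)(3^2)(0) = -108.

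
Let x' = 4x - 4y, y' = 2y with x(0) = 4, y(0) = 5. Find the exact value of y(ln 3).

45

A = [[4,-4],[0,2]]; eigenvalues λ = 4, 2.
Eigenvectors: (1,0) for λ=4, (-2,-1) for λ=2.
From the initial condition, c_1 = -6, c_2 = -5.
y(ln 3) = (-6)(3^4)(0) + (-5)(3^2)(-1) = 45.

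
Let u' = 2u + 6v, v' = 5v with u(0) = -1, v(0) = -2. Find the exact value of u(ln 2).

-116

A = [[2,6],[0,5]]; eigenvalues λ = 5, 2.
Eigenvectors: (2,1) for λ=5, (-1,0) for λ=2.
From the initial condition, c_1 = -2, c_2 = -3.
u(ln 2) = (-2)(2^5)(2) + (-3)(2^2)(-1) = -116.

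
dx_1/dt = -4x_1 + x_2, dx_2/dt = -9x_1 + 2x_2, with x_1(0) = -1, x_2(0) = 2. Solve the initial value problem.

Coefficient matrix A = [[-4, 1], [-9, 2]].
Characteristic polynomial det(A - λI) = λ^2 + 2λ + 1 = 0.
Single eigenvalue λ = -1 with algebraic multiplicity 2.
Eigenvector v = (1,3); generalized eigenvector w with (A-λI)w=v is (0,1).
General solution: e^(-t)[c_1·v + c_2·(t·v + w)].
Applying x_1(0)=-1, x_2(0)=2 gives c_1=-1, c_2=5.

x_1(t) = 5te^(-t) - e^(-t), x_2(t) = 15te^(-t) + 2e^(-t)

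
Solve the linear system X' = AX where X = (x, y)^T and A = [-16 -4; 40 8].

x(t) = K_1e^(-4t)sin(4t) - K_2e^(-4t)cos(4t), y(t) = -3K_1e^(-4t)sin(4t) - K_1e^(-4t)cos(4t) - K_2e^(-4t)sin(4t) + 3K_2e^(-4t)cos(4t)

Coefficient matrix A = [[-16, -4], [40, 8]].
Characteristic polynomial det(A - λI) = λ^2 + 8λ + 32 = 0.
Eigenvalues λ = -4 ± 4i (complex conjugate pair).
For λ=-4+4i: an eigenvector is (0,-1) - i(1,-3) = (0 - i, -1 + 3i).
A real fundamental pair from Re and Im of e^((-4+4i)t)v: X_1 = e^(-4t)(cos(4t)·(0,-1) + sin(4t)·(1,-3)), X_2 = e^(-4t)(sin(4t)·(0,-1) - cos(4t)·(1,-3)).
General solution: K_1X_1 + K_2X_2.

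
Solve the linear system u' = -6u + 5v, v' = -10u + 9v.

u(t) = K_1e^(-t) + K_2e^(4t), v(t) = K_1e^(-t) + 2K_2e^(4t)

Coefficient matrix A = [[-6, 5], [-10, 9]].
Characteristic polynomial det(A - λI) = λ^2 - 3λ - 4 = 0.
Eigenvalues λ = -1, 4.
For λ=-1: (A-λI) row 1 is [-5, 5], so an eigenvector is (1, 1).
For λ=4: (A-λI) row 1 is [-10, 5], so an eigenvector is (1, 2).
General solution: K_1e^(-t)(1,1) + K_2e^(4t)(1,2).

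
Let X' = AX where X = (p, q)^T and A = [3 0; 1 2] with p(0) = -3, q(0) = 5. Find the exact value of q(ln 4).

A = [[3,0],[1,2]]; eigenvalues λ = 2, 3.
Eigenvectors: (0,1) for λ=2, (-1,-1) for λ=3.
From the initial condition, c_1 = 8, c_2 = 3.
q(ln 4) = (8)(4^2)(1) + (3)(4^3)(-1) = -64.

-64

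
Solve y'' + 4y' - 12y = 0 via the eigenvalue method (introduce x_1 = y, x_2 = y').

y(t) = K_1e^(2t) + K_2e^(-6t)

Let x_1 = y, x_2 = y'. Then x_1' = x_2 and x_2' = 12x_1 - 4x_2.
A = [[0,1],[12,-4]]; det(A-λI) = λ^2 + 4λ - 12.
Eigenvalues λ = 2, -6 with eigenvectors (1,2), (1,-6).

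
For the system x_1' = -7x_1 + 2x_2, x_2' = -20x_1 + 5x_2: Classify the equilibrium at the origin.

A = [[-7,2],[-20,5]]; det(A-λI) = λ^2 + 2λ + 5.
λ = -1 ± 2i: negative real part.

stable spiral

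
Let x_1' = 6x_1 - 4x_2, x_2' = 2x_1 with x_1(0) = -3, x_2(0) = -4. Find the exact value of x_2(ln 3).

36

A = [[6,-4],[2,0]]; eigenvalues λ = 4, 2.
Eigenvectors: (2,1) for λ=4, (-1,-1) for λ=2.
From the initial condition, c_1 = 1, c_2 = 5.
x_2(ln 3) = (1)(3^4)(1) + (5)(3^2)(-1) = 36.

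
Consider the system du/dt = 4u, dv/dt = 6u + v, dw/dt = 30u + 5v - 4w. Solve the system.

u(t) = K_3e^(4t), v(t) = K_2e^(t) + 2K_3e^(4t), w(t) = K_1e^(-4t) + K_2e^(t) + 5K_3e^(4t)

Coefficient matrix A = [[4, 0, 0], [6, 1, 0], [30, 5, -4]].
det(A - λI) = 0 gives eigenvalues λ = -4, 1, 4.
For λ=-4: eigenvector (0,0,1).
For λ=1: eigenvector (0,1,1).
For λ=4: eigenvector (1,2,5).
General solution: K_1e^(-4t)(0,0,1) + K_2e^(t)(0,1,1) + K_3e^(4t)(1,2,5).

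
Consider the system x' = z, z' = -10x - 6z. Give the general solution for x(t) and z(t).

x(t) = -C_1e^(-3t)cos(t) - C_2e^(-3t)sin(t), z(t) = C_1e^(-3t)sin(t) + 3C_1e^(-3t)cos(t) + 3C_2e^(-3t)sin(t) - C_2e^(-3t)cos(t)

Coefficient matrix A = [[0, 1], [-10, -6]].
Characteristic polynomial det(A - λI) = λ^2 + 6λ + 10 = 0.
Eigenvalues λ = -3 ± i (complex conjugate pair).
For λ=-3+i: an eigenvector is (-1,3) - i(0,1) = (-1, 3 - i).
A real fundamental pair from Re and Im of e^((-3+i)t)v: X_1 = e^(-3t)(cos(t)·(-1,3) + sin(t)·(0,1)), X_2 = e^(-3t)(sin(t)·(-1,3) - cos(t)·(0,1)).
General solution: C_1X_1 + C_2X_2.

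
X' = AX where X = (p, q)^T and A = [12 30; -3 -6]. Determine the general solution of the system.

Coefficient matrix A = [[12, 30], [-3, -6]].
Characteristic polynomial det(A - λI) = λ^2 - 6λ + 18 = 0.
Eigenvalues λ = 3 ± 3i (complex conjugate pair).
For λ=3+3i: an eigenvector is (1,0) - i(3,-1) = (1 - 3i, 0 + i).
A real fundamental pair from Re and Im of e^((3+3i)t)v: X_1 = e^(3t)(cos(3t)·(1,0) + sin(3t)·(3,-1)), X_2 = e^(3t)(sin(3t)·(1,0) - cos(3t)·(3,-1)).
General solution: K_1X_1 + K_2X_2.

p(t) = 3K_1e^(3t)sin(3t) + K_1e^(3t)cos(3t) + K_2e^(3t)sin(3t) - 3K_2e^(3t)cos(3t), q(t) = -K_1e^(3t)sin(3t) + K_2e^(3t)cos(3t)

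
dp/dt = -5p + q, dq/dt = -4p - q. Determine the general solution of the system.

Coefficient matrix A = [[-5, 1], [-4, -1]].
Characteristic polynomial det(A - λI) = λ^2 + 6λ + 9 = 0.
Single eigenvalue λ = -3 with algebraic multiplicity 2.
Eigenvector v = (1,2); generalized eigenvector w with (A-λI)w=v is (-2,-3).
General solution: e^(-3t)[c_1·v + c_2·(t·v + w)].

p(t) = c_1e^(-3t) + c_2te^(-3t) - 2c_2e^(-3t), q(t) = 2c_1e^(-3t) + 2c_2te^(-3t) - 3c_2e^(-3t)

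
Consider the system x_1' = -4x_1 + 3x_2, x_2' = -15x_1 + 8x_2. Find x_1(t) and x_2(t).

x_1(t) = -K_1e^(2t)sin(3t) + K_2e^(2t)cos(3t), x_2(t) = -2K_1e^(2t)sin(3t) - K_1e^(2t)cos(3t) - K_2e^(2t)sin(3t) + 2K_2e^(2t)cos(3t)

Coefficient matrix A = [[-4, 3], [-15, 8]].
Characteristic polynomial det(A - λI) = λ^2 - 4λ + 13 = 0.
Eigenvalues λ = 2 ± 3i (complex conjugate pair).
For λ=2+3i: an eigenvector is (0,-1) - i(-1,-2) = (0 + i, -1 + 2i).
A real fundamental pair from Re and Im of e^((2+3i)t)v: X_1 = e^(2t)(cos(3t)·(0,-1) + sin(3t)·(-1,-2)), X_2 = e^(2t)(sin(3t)·(0,-1) - cos(3t)·(-1,-2)).
General solution: K_1X_1 + K_2X_2.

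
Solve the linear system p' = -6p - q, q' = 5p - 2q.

Coefficient matrix A = [[-6, -1], [5, -2]].
Characteristic polynomial det(A - λI) = λ^2 + 8λ + 17 = 0.
Eigenvalues λ = -4 ± i (complex conjugate pair).
For λ=-4+i: an eigenvector is (0,1) - i(-1,2) = (0 + i, 1 - 2i).
A real fundamental pair from Re and Im of e^((-4+i)t)v: X_1 = e^(-4t)(cos(t)·(0,1) + sin(t)·(-1,2)), X_2 = e^(-4t)(sin(t)·(0,1) - cos(t)·(-1,2)).
General solution: C_1X_1 + C_2X_2.

p(t) = -C_1e^(-4t)sin(t) + C_2e^(-4t)cos(t), q(t) = 2C_1e^(-4t)sin(t) + C_1e^(-4t)cos(t) + C_2e^(-4t)sin(t) - 2C_2e^(-4t)cos(t)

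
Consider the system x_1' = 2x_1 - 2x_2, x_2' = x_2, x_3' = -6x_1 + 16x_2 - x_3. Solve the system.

x_1(t) = 2K_2e^(t) + K_3e^(2t), x_2(t) = K_2e^(t), x_3(t) = K_1e^(-t) + 2K_2e^(t) - 2K_3e^(2t)

Coefficient matrix A = [[2, -2, 0], [0, 1, 0], [-6, 16, -1]].
det(A - λI) = 0 gives eigenvalues λ = -1, 1, 2.
For λ=-1: eigenvector (0,0,1).
For λ=1: eigenvector (2,1,2).
For λ=2: eigenvector (1,0,-2).
General solution: K_1e^(-t)(0,0,1) + K_2e^(t)(2,1,2) + K_3e^(2t)(1,0,-2).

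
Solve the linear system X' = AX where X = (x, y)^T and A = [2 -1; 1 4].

x(t) = -C_1e^(3t) - C_2te^(3t), y(t) = C_1e^(3t) + C_2te^(3t) + C_2e^(3t)

Coefficient matrix A = [[2, -1], [1, 4]].
Characteristic polynomial det(A - λI) = λ^2 - 6λ + 9 = 0.
Single eigenvalue λ = 3 with algebraic multiplicity 2.
Eigenvector v = (-1,1); generalized eigenvector w with (A-λI)w=v is (0,1).
General solution: e^(3t)[C_1·v + C_2·(t·v + w)].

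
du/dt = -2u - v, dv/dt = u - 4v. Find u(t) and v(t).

Coefficient matrix A = [[-2, -1], [1, -4]].
Characteristic polynomial det(A - λI) = λ^2 + 6λ + 9 = 0.
Single eigenvalue λ = -3 with algebraic multiplicity 2.
Eigenvector v = (1,1); generalized eigenvector w with (A-λI)w=v is (-2,-3).
General solution: e^(-3t)[c_1·v + c_2·(t·v + w)].

u(t) = c_1e^(-3t) + c_2te^(-3t) - 2c_2e^(-3t), v(t) = c_1e^(-3t) + c_2te^(-3t) - 3c_2e^(-3t)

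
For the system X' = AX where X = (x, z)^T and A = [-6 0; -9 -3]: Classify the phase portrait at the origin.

stable node

A = [[-6,0],[-9,-3]]; det(A-λI) = λ^2 + 9λ + 18.
λ = -6, -3: both negative.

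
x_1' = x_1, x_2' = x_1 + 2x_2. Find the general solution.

Coefficient matrix A = [[1, 0], [1, 2]].
Characteristic polynomial det(A - λI) = λ^2 - 3λ + 2 = 0.
Eigenvalues λ = 1, 2.
For λ=1: (A-λI) row 2 is [1, 1], so an eigenvector is (-1, 1).
For λ=2: (A-λI) row 1 is [-1, 0], so an eigenvector is (0, -1).
General solution: c_1e^(t)(-1,1) + c_2e^(2t)(0,-1).

x_1(t) = -c_1e^(t), x_2(t) = c_1e^(t) - c_2e^(2t)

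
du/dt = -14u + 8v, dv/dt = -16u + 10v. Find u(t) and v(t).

Coefficient matrix A = [[-14, 8], [-16, 10]].
Characteristic polynomial det(A - λI) = λ^2 + 4λ - 12 = 0.
Eigenvalues λ = 2, -6.
For λ=2: (A-λI) row 1 is [-16, 8], so an eigenvector is (-1, -2).
For λ=-6: (A-λI) row 1 is [-8, 8], so an eigenvector is (-1, -1).
General solution: C_1e^(2t)(-1,-2) + C_2e^(-6t)(-1,-1).

u(t) = -C_1e^(2t) - C_2e^(-6t), v(t) = -2C_1e^(2t) - C_2e^(-6t)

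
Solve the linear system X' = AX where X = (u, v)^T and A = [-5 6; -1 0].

Coefficient matrix A = [[-5, 6], [-1, 0]].
Characteristic polynomial det(A - λI) = λ^2 + 5λ + 6 = 0.
Eigenvalues λ = -2, -3.
For λ=-2: (A-λI) row 1 is [-3, 6], so an eigenvector is (-2, -1).
For λ=-3: (A-λI) row 1 is [-2, 6], so an eigenvector is (3, 1).
General solution: C_1e^(-2t)(-2,-1) + C_2e^(-3t)(3,1).

u(t) = -2C_1e^(-2t) + 3C_2e^(-3t), v(t) = -C_1e^(-2t) + C_2e^(-3t)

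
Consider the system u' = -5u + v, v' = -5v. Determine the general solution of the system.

Coefficient matrix A = [[-5, 1], [0, -5]].
Characteristic polynomial det(A - λI) = λ^2 + 10λ + 25 = 0.
Single eigenvalue λ = -5 with algebraic multiplicity 2.
Eigenvector v = (-1,0); generalized eigenvector w with (A-λI)w=v is (1,-1).
General solution: e^(-5t)[C_1·v + C_2·(t·v + w)].

u(t) = -C_1e^(-5t) - C_2te^(-5t) + C_2e^(-5t), v(t) = -C_2e^(-5t)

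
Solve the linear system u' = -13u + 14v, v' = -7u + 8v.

Coefficient matrix A = [[-13, 14], [-7, 8]].
Characteristic polynomial det(A - λI) = λ^2 + 5λ - 6 = 0.
Eigenvalues λ = -6, 1.
For λ=-6: (A-λI) row 1 is [-7, 14], so an eigenvector is (2, 1).
For λ=1: (A-λI) row 1 is [-14, 14], so an eigenvector is (-1, -1).
General solution: C_1e^(-6t)(2,1) + C_2e^(t)(-1,-1).

u(t) = 2C_1e^(-6t) - C_2e^(t), v(t) = C_1e^(-6t) - C_2e^(t)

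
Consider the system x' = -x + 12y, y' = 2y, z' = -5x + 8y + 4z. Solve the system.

x(t) = c_1e^(-t) + 4c_3e^(2t), y(t) = c_3e^(2t), z(t) = c_1e^(-t) + c_2e^(4t) + 6c_3e^(2t)

Coefficient matrix A = [[-1, 12, 0], [0, 2, 0], [-5, 8, 4]].
det(A - λI) = 0 gives eigenvalues λ = -1, 4, 2.
For λ=-1: eigenvector (1,0,1).
For λ=4: eigenvector (0,0,1).
For λ=2: eigenvector (4,1,6).
General solution: c_1e^(-t)(1,0,1) + c_2e^(4t)(0,0,1) + c_3e^(2t)(4,1,6).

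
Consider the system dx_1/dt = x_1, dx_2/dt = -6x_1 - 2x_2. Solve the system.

x_1(t) = -K_1e^(t), x_2(t) = 2K_1e^(t) + K_2e^(-2t)

Coefficient matrix A = [[1, 0], [-6, -2]].
Characteristic polynomial det(A - λI) = λ^2 + λ - 2 = 0.
Eigenvalues λ = 1, -2.
For λ=1: (A-λI) row 2 is [-6, -3], so an eigenvector is (-1, 2).
For λ=-2: (A-λI) row 1 is [3, 0], so an eigenvector is (0, 1).
General solution: K_1e^(t)(-1,2) + K_2e^(-2t)(0,1).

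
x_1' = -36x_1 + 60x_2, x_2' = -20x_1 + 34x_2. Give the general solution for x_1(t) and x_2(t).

Coefficient matrix A = [[-36, 60], [-20, 34]].
Characteristic polynomial det(A - λI) = λ^2 + 2λ - 24 = 0.
Eigenvalues λ = 4, -6.
For λ=4: (A-λI) row 1 is [-40, 60], so an eigenvector is (3, 2).
For λ=-6: (A-λI) row 1 is [-30, 60], so an eigenvector is (-2, -1).
General solution: K_1e^(4t)(3,2) + K_2e^(-6t)(-2,-1).

x_1(t) = 3K_1e^(4t) - 2K_2e^(-6t), x_2(t) = 2K_1e^(4t) - K_2e^(-6t)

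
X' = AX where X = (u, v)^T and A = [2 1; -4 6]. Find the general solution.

Coefficient matrix A = [[2, 1], [-4, 6]].
Characteristic polynomial det(A - λI) = λ^2 - 8λ + 16 = 0.
Single eigenvalue λ = 4 with algebraic multiplicity 2.
Eigenvector v = (1,2); generalized eigenvector w with (A-λI)w=v is (0,1).
General solution: e^(4t)[c_1·v + c_2·(t·v + w)].

u(t) = c_1e^(4t) + c_2te^(4t), v(t) = 2c_1e^(4t) + 2c_2te^(4t) + c_2e^(4t)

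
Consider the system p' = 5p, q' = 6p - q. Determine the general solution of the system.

Coefficient matrix A = [[5, 0], [6, -1]].
Characteristic polynomial det(A - λI) = λ^2 - 4λ - 5 = 0.
Eigenvalues λ = 5, -1.
For λ=5: (A-λI) row 2 is [6, -6], so an eigenvector is (-1, -1).
For λ=-1: (A-λI) row 1 is [6, 0], so an eigenvector is (0, 1).
General solution: C_1e^(5t)(-1,-1) + C_2e^(-t)(0,1).

p(t) = -C_1e^(5t), q(t) = -C_1e^(5t) + C_2e^(-t)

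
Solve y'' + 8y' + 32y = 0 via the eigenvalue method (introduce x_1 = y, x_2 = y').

y(t) = c_1e^(-4t)cos(4t) + c_2e^(-4t)sin(4t)

Let x_1 = y, x_2 = y'. Then x_1' = x_2 and x_2' = -32x_1 - 8x_2.
A = [[0,1],[-32,-8]]; det(A-λI) = λ^2 + 8λ + 32.
Eigenvalues λ = -4 ± 4i.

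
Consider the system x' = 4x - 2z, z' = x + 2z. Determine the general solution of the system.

x(t) = -c_1e^(3t)sin(t) + c_1e^(3t)cos(t) + c_2e^(3t)sin(t) + c_2e^(3t)cos(t), z(t) = c_1e^(3t)cos(t) + c_2e^(3t)sin(t)

Coefficient matrix A = [[4, -2], [1, 2]].
Characteristic polynomial det(A - λI) = λ^2 - 6λ + 10 = 0.
Eigenvalues λ = 3 ± i (complex conjugate pair).
For λ=3+i: an eigenvector is (1,1) - i(-1,0) = (1 + i, 1).
A real fundamental pair from Re and Im of e^((3+i)t)v: X_1 = e^(3t)(cos(t)·(1,1) + sin(t)·(-1,0)), X_2 = e^(3t)(sin(t)·(1,1) - cos(t)·(-1,0)).
General solution: c_1X_1 + c_2X_2.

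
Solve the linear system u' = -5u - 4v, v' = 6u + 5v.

Coefficient matrix A = [[-5, -4], [6, 5]].
Characteristic polynomial det(A - λI) = λ^2 - 1 = 0.
Eigenvalues λ = 1, -1.
For λ=1: (A-λI) row 1 is [-6, -4], so an eigenvector is (2, -3).
For λ=-1: (A-λI) row 1 is [-4, -4], so an eigenvector is (1, -1).
General solution: C_1e^(t)(2,-3) + C_2e^(-t)(1,-1).

u(t) = 2C_1e^(t) + C_2e^(-t), v(t) = -3C_1e^(t) - C_2e^(-t)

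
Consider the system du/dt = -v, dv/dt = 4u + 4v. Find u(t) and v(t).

u(t) = -K_1e^(2t) - K_2te^(2t) - K_2e^(2t), v(t) = 2K_1e^(2t) + 2K_2te^(2t) + 3K_2e^(2t)

Coefficient matrix A = [[0, -1], [4, 4]].
Characteristic polynomial det(A - λI) = λ^2 - 4λ + 4 = 0.
Single eigenvalue λ = 2 with algebraic multiplicity 2.
Eigenvector v = (-1,2); generalized eigenvector w with (A-λI)w=v is (-1,3).
General solution: e^(2t)[K_1·v + K_2·(t·v + w)].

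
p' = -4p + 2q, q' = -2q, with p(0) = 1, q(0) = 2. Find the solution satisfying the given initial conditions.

Coefficient matrix A = [[-4, 2], [0, -2]].
Characteristic polynomial det(A - λI) = λ^2 + 6λ + 8 = 0.
Eigenvalues λ = -2, -4.
For λ=-2: (A-λI) row 1 is [-2, 2], so an eigenvector is (1, 1).
For λ=-4: (A-λI) row 1 is [0, 2], so an eigenvector is (-1, 0).
General solution: c_1e^(-2t)(1,1) + c_2e^(-4t)(-1,0).
Applying p(0)=1, q(0)=2 gives c_1=2, c_2=1.

p(t) = 2e^(-2t) - e^(-4t), q(t) = 2e^(-2t)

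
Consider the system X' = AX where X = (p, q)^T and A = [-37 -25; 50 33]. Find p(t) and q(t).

p(t) = 2C_1e^(-2t)sin(5t) - C_1e^(-2t)cos(5t) - C_2e^(-2t)sin(5t) - 2C_2e^(-2t)cos(5t), q(t) = -3C_1e^(-2t)sin(5t) + C_1e^(-2t)cos(5t) + C_2e^(-2t)sin(5t) + 3C_2e^(-2t)cos(5t)

Coefficient matrix A = [[-37, -25], [50, 33]].
Characteristic polynomial det(A - λI) = λ^2 + 4λ + 29 = 0.
Eigenvalues λ = -2 ± 5i (complex conjugate pair).
For λ=-2+5i: an eigenvector is (-1,1) - i(2,-3) = (-1 - 2i, 1 + 3i).
A real fundamental pair from Re and Im of e^((-2+5i)t)v: X_1 = e^(-2t)(cos(5t)·(-1,1) + sin(5t)·(2,-3)), X_2 = e^(-2t)(sin(5t)·(-1,1) - cos(5t)·(2,-3)).
General solution: C_1X_1 + C_2X_2.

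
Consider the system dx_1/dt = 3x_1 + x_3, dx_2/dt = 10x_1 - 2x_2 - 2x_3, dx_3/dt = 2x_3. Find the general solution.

x_1(t) = c_1e^(3t) - c_3e^(2t), x_2(t) = 2c_1e^(3t) + c_2e^(-2t) - 3c_3e^(2t), x_3(t) = c_3e^(2t)

Coefficient matrix A = [[3, 0, 1], [10, -2, -2], [0, 0, 2]].
det(A - λI) = 0 gives eigenvalues λ = 3, -2, 2.
For λ=3: eigenvector (1,2,0).
For λ=-2: eigenvector (0,1,0).
For λ=2: eigenvector (-1,-3,1).
General solution: c_1e^(3t)(1,2,0) + c_2e^(-2t)(0,1,0) + c_3e^(2t)(-1,-3,1).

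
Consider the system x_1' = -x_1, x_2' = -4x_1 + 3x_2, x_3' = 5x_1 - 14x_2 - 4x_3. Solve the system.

Coefficient matrix A = [[-1, 0, 0], [-4, 3, 0], [5, -14, -4]].
det(A - λI) = 0 gives eigenvalues λ = 3, -1, -4.
For λ=3: eigenvector (0,1,-2).
For λ=-1: eigenvector (1,1,-3).
For λ=-4: eigenvector (0,0,1).
General solution: c_1e^(3t)(0,1,-2) + c_2e^(-t)(1,1,-3) + c_3e^(-4t)(0,0,1).

x_1(t) = c_2e^(-t), x_2(t) = c_1e^(3t) + c_2e^(-t), x_3(t) = -2c_1e^(3t) - 3c_2e^(-t) + c_3e^(-4t)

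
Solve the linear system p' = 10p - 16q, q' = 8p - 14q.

Coefficient matrix A = [[10, -16], [8, -14]].
Characteristic polynomial det(A - λI) = λ^2 + 4λ - 12 = 0.
Eigenvalues λ = -6, 2.
For λ=-6: (A-λI) row 1 is [16, -16], so an eigenvector is (-1, -1).
For λ=2: (A-λI) row 1 is [8, -16], so an eigenvector is (-2, -1).
General solution: C_1e^(-6t)(-1,-1) + C_2e^(2t)(-2,-1).

p(t) = -C_1e^(-6t) - 2C_2e^(2t), q(t) = -C_1e^(-6t) - C_2e^(2t)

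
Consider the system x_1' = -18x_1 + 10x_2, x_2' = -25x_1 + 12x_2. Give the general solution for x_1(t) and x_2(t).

x_1(t) = C_1e^(-3t)sin(5t) + C_1e^(-3t)cos(5t) + C_2e^(-3t)sin(5t) - C_2e^(-3t)cos(5t), x_2(t) = C_1e^(-3t)sin(5t) + 2C_1e^(-3t)cos(5t) + 2C_2e^(-3t)sin(5t) - C_2e^(-3t)cos(5t)

Coefficient matrix A = [[-18, 10], [-25, 12]].
Characteristic polynomial det(A - λI) = λ^2 + 6λ + 34 = 0.
Eigenvalues λ = -3 ± 5i (complex conjugate pair).
For λ=-3+5i: an eigenvector is (1,2) - i(1,1) = (1 - i, 2 - i).
A real fundamental pair from Re and Im of e^((-3+5i)t)v: X_1 = e^(-3t)(cos(5t)·(1,2) + sin(5t)·(1,1)), X_2 = e^(-3t)(sin(5t)·(1,2) - cos(5t)·(1,1)).
General solution: C_1X_1 + C_2X_2.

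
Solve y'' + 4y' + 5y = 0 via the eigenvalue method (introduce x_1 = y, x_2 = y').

Let x_1 = y, x_2 = y'. Then x_1' = x_2 and x_2' = -5x_1 - 4x_2.
A = [[0,1],[-5,-4]]; det(A-λI) = λ^2 + 4λ + 5.
Eigenvalues λ = -2 ± i.

y(t) = c_1e^(-2t)cos(t) + c_2e^(-2t)sin(t)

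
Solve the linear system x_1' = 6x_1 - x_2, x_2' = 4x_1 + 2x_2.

Coefficient matrix A = [[6, -1], [4, 2]].
Characteristic polynomial det(A - λI) = λ^2 - 8λ + 16 = 0.
Single eigenvalue λ = 4 with algebraic multiplicity 2.
Eigenvector v = (-1,-2); generalized eigenvector w with (A-λI)w=v is (-2,-3).
General solution: e^(4t)[K_1·v + K_2·(t·v + w)].

x_1(t) = -K_1e^(4t) - K_2te^(4t) - 2K_2e^(4t), x_2(t) = -2K_1e^(4t) - 2K_2te^(4t) - 3K_2e^(4t)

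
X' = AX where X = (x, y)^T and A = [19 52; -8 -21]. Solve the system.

x(t) = 3C_1e^(-t)sin(4t) - 2C_1e^(-t)cos(4t) - 2C_2e^(-t)sin(4t) - 3C_2e^(-t)cos(4t), y(t) = -C_1e^(-t)sin(4t) + C_1e^(-t)cos(4t) + C_2e^(-t)sin(4t) + C_2e^(-t)cos(4t)

Coefficient matrix A = [[19, 52], [-8, -21]].
Characteristic polynomial det(A - λI) = λ^2 + 2λ + 17 = 0.
Eigenvalues λ = -1 ± 4i (complex conjugate pair).
For λ=-1+4i: an eigenvector is (-2,1) - i(3,-1) = (-2 - 3i, 1 + i).
A real fundamental pair from Re and Im of e^((-1+4i)t)v: X_1 = e^(-t)(cos(4t)·(-2,1) + sin(4t)·(3,-1)), X_2 = e^(-t)(sin(4t)·(-2,1) - cos(4t)·(3,-1)).
General solution: C_1X_1 + C_2X_2.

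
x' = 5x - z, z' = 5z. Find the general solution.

x(t) = -c_1e^(5t) - c_2te^(5t) - c_2e^(5t), z(t) = c_2e^(5t)

Coefficient matrix A = [[5, -1], [0, 5]].
Characteristic polynomial det(A - λI) = λ^2 - 10λ + 25 = 0.
Single eigenvalue λ = 5 with algebraic multiplicity 2.
Eigenvector v = (-1,0); generalized eigenvector w with (A-λI)w=v is (-1,1).
General solution: e^(5t)[c_1·v + c_2·(t·v + w)].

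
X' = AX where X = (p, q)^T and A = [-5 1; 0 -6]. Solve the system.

p(t) = C_1e^(-6t) + C_2e^(-5t), q(t) = -C_1e^(-6t)

Coefficient matrix A = [[-5, 1], [0, -6]].
Characteristic polynomial det(A - λI) = λ^2 + 11λ + 30 = 0.
Eigenvalues λ = -6, -5.
For λ=-6: (A-λI) row 1 is [1, 1], so an eigenvector is (1, -1).
For λ=-5: (A-λI) row 1 is [0, 1], so an eigenvector is (1, 0).
General solution: C_1e^(-6t)(1,-1) + C_2e^(-5t)(1,0).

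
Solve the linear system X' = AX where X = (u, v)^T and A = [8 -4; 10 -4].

Coefficient matrix A = [[8, -4], [10, -4]].
Characteristic polynomial det(A - λI) = λ^2 - 4λ + 8 = 0.
Eigenvalues λ = 2 ± 2i (complex conjugate pair).
For λ=2+2i: an eigenvector is (1,2) - i(-1,-1) = (1 + i, 2 + i).
A real fundamental pair from Re and Im of e^((2+2i)t)v: X_1 = e^(2t)(cos(2t)·(1,2) + sin(2t)·(-1,-1)), X_2 = e^(2t)(sin(2t)·(1,2) - cos(2t)·(-1,-1)).
General solution: K_1X_1 + K_2X_2.

u(t) = -K_1e^(2t)sin(2t) + K_1e^(2t)cos(2t) + K_2e^(2t)sin(2t) + K_2e^(2t)cos(2t), v(t) = -K_1e^(2t)sin(2t) + 2K_1e^(2t)cos(2t) + 2K_2e^(2t)sin(2t) + K_2e^(2t)cos(2t)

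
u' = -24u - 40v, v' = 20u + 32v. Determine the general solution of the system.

u(t) = -K_1e^(4t)sin(4t) + 3K_1e^(4t)cos(4t) + 3K_2e^(4t)sin(4t) + K_2e^(4t)cos(4t), v(t) = K_1e^(4t)sin(4t) - 2K_1e^(4t)cos(4t) - 2K_2e^(4t)sin(4t) - K_2e^(4t)cos(4t)

Coefficient matrix A = [[-24, -40], [20, 32]].
Characteristic polynomial det(A - λI) = λ^2 - 8λ + 32 = 0.
Eigenvalues λ = 4 ± 4i (complex conjugate pair).
For λ=4+4i: an eigenvector is (3,-2) - i(-1,1) = (3 + i, -2 - i).
A real fundamental pair from Re and Im of e^((4+4i)t)v: X_1 = e^(4t)(cos(4t)·(3,-2) + sin(4t)·(-1,1)), X_2 = e^(4t)(sin(4t)·(3,-2) - cos(4t)·(-1,1)).
General solution: K_1X_1 + K_2X_2.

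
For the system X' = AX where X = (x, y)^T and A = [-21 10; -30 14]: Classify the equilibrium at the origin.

A = [[-21,10],[-30,14]]; det(A-λI) = λ^2 + 7λ + 6.
λ = -1, -6: both negative.

stable node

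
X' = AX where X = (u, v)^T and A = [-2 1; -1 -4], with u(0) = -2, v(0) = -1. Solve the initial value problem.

Coefficient matrix A = [[-2, 1], [-1, -4]].
Characteristic polynomial det(A - λI) = λ^2 + 6λ + 9 = 0.
Single eigenvalue λ = -3 with algebraic multiplicity 2.
Eigenvector v = (-1,1); generalized eigenvector w with (A-λI)w=v is (-1,0).
General solution: e^(-3t)[C_1·v + C_2·(t·v + w)].
Applying u(0)=-2, v(0)=-1 gives C_1=-1, C_2=3.

u(t) = -3te^(-3t) - 2e^(-3t), v(t) = 3te^(-3t) - e^(-3t)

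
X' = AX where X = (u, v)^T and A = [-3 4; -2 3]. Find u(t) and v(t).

u(t) = -2c_1e^(-t) - c_2e^(t), v(t) = -c_1e^(-t) - c_2e^(t)

Coefficient matrix A = [[-3, 4], [-2, 3]].
Characteristic polynomial det(A - λI) = λ^2 - 1 = 0.
Eigenvalues λ = -1, 1.
For λ=-1: (A-λI) row 1 is [-2, 4], so an eigenvector is (-2, -1).
For λ=1: (A-λI) row 1 is [-4, 4], so an eigenvector is (-1, -1).
General solution: c_1e^(-t)(-2,-1) + c_2e^(t)(-1,-1).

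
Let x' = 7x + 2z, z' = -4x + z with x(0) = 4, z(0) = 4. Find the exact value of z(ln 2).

A = [[7,2],[-4,1]]; eigenvalues λ = 3, 5.
Eigenvectors: (-1,2) for λ=3, (1,-1) for λ=5.
From the initial condition, c_1 = 8, c_2 = 12.
z(ln 2) = (8)(2^3)(2) + (12)(2^5)(-1) = -256.

-256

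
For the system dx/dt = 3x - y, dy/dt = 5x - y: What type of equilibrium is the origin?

unstable spiral

A = [[3,-1],[5,-1]]; det(A-λI) = λ^2 - 2λ + 2.
λ = 1 ± i: positive real part.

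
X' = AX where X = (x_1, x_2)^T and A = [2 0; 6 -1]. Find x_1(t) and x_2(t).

x_1(t) = C_1e^(2t), x_2(t) = 2C_1e^(2t) - C_2e^(-t)

Coefficient matrix A = [[2, 0], [6, -1]].
Characteristic polynomial det(A - λI) = λ^2 - λ - 2 = 0.
Eigenvalues λ = 2, -1.
For λ=2: (A-λI) row 2 is [6, -3], so an eigenvector is (1, 2).
For λ=-1: (A-λI) row 1 is [3, 0], so an eigenvector is (0, -1).
General solution: C_1e^(2t)(1,2) + C_2e^(-t)(0,-1).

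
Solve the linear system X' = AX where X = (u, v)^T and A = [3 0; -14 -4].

u(t) = -K_1e^(3t), v(t) = 2K_1e^(3t) - K_2e^(-4t)

Coefficient matrix A = [[3, 0], [-14, -4]].
Characteristic polynomial det(A - λI) = λ^2 + λ - 12 = 0.
Eigenvalues λ = 3, -4.
For λ=3: (A-λI) row 2 is [-14, -7], so an eigenvector is (-1, 2).
For λ=-4: (A-λI) row 1 is [7, 0], so an eigenvector is (0, -1).
General solution: K_1e^(3t)(-1,2) + K_2e^(-4t)(0,-1).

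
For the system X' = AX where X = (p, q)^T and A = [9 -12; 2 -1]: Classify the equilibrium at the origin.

unstable node

A = [[9,-12],[2,-1]]; det(A-λI) = λ^2 - 8λ + 15.
λ = 3, 5: both positive.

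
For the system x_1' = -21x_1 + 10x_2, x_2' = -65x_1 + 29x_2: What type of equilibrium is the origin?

unstable spiral

A = [[-21,10],[-65,29]]; det(A-λI) = λ^2 - 8λ + 41.
λ = 4 ± 5i: positive real part.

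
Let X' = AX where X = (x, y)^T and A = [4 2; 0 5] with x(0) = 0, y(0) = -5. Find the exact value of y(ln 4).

A = [[4,2],[0,5]]; eigenvalues λ = 5, 4.
Eigenvectors: (2,1) for λ=5, (-1,0) for λ=4.
From the initial condition, c_1 = -5, c_2 = -10.
y(ln 4) = (-5)(4^5)(1) + (-10)(4^4)(0) = -5120.

-5120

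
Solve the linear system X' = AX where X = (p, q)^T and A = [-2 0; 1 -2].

p(t) = -C_2e^(-2t), q(t) = -C_1e^(-2t) - C_2te^(-2t) + 3C_2e^(-2t)

Coefficient matrix A = [[-2, 0], [1, -2]].
Characteristic polynomial det(A - λI) = λ^2 + 4λ + 4 = 0.
Single eigenvalue λ = -2 with algebraic multiplicity 2.
Eigenvector v = (0,-1); generalized eigenvector w with (A-λI)w=v is (-1,3).
General solution: e^(-2t)[C_1·v + C_2·(t·v + w)].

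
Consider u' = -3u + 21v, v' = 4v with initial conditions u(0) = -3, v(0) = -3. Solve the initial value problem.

Coefficient matrix A = [[-3, 21], [0, 4]].
Characteristic polynomial det(A - λI) = λ^2 - λ - 12 = 0.
Eigenvalues λ = -3, 4.
For λ=-3: (A-λI) row 1 is [0, 21], so an eigenvector is (-1, 0).
For λ=4: (A-λI) row 1 is [-7, 21], so an eigenvector is (3, 1).
General solution: C_1e^(-3t)(-1,0) + C_2e^(4t)(3,1).
Applying u(0)=-3, v(0)=-3 gives C_1=-6, C_2=-3.

u(t) = -9e^(4t) + 6e^(-3t), v(t) = -3e^(4t)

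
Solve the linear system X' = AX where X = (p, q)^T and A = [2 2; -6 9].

Coefficient matrix A = [[2, 2], [-6, 9]].
Characteristic polynomial det(A - λI) = λ^2 - 11λ + 30 = 0.
Eigenvalues λ = 5, 6.
For λ=5: (A-λI) row 1 is [-3, 2], so an eigenvector is (-2, -3).
For λ=6: (A-λI) row 1 is [-4, 2], so an eigenvector is (1, 2).
General solution: K_1e^(5t)(-2,-3) + K_2e^(6t)(1,2).

p(t) = -2K_1e^(5t) + K_2e^(6t), q(t) = -3K_1e^(5t) + 2K_2e^(6t)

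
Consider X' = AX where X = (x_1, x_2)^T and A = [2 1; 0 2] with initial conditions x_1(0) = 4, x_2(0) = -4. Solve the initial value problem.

x_1(t) = -4te^(2t) + 4e^(2t), x_2(t) = -4e^(2t)

Coefficient matrix A = [[2, 1], [0, 2]].
Characteristic polynomial det(A - λI) = λ^2 - 4λ + 4 = 0.
Single eigenvalue λ = 2 with algebraic multiplicity 2.
Eigenvector v = (-1,0); generalized eigenvector w with (A-λI)w=v is (-2,-1).
General solution: e^(2t)[c_1·v + c_2·(t·v + w)].
Applying x_1(0)=4, x_2(0)=-4 gives c_1=-12, c_2=4.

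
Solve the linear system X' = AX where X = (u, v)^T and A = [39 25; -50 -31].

u(t) = c_1e^(4t)sin(5t) - 2c_1e^(4t)cos(5t) - 2c_2e^(4t)sin(5t) - c_2e^(4t)cos(5t), v(t) = -c_1e^(4t)sin(5t) + 3c_1e^(4t)cos(5t) + 3c_2e^(4t)sin(5t) + c_2e^(4t)cos(5t)

Coefficient matrix A = [[39, 25], [-50, -31]].
Characteristic polynomial det(A - λI) = λ^2 - 8λ + 41 = 0.
Eigenvalues λ = 4 ± 5i (complex conjugate pair).
For λ=4+5i: an eigenvector is (-2,3) - i(1,-1) = (-2 - i, 3 + i).
A real fundamental pair from Re and Im of e^((4+5i)t)v: X_1 = e^(4t)(cos(5t)·(-2,3) + sin(5t)·(1,-1)), X_2 = e^(4t)(sin(5t)·(-2,3) - cos(5t)·(1,-1)).
General solution: c_1X_1 + c_2X_2.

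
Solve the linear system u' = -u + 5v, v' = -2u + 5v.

Coefficient matrix A = [[-1, 5], [-2, 5]].
Characteristic polynomial det(A - λI) = λ^2 - 4λ + 5 = 0.
Eigenvalues λ = 2 ± i (complex conjugate pair).
For λ=2+i: an eigenvector is (-2,-1) - i(1,1) = (-2 - i, -1 - i).
A real fundamental pair from Re and Im of e^((2+i)t)v: X_1 = e^(2t)(cos(t)·(-2,-1) + sin(t)·(1,1)), X_2 = e^(2t)(sin(t)·(-2,-1) - cos(t)·(1,1)).
General solution: C_1X_1 + C_2X_2.

u(t) = C_1e^(2t)sin(t) - 2C_1e^(2t)cos(t) - 2C_2e^(2t)sin(t) - C_2e^(2t)cos(t), v(t) = C_1e^(2t)sin(t) - C_1e^(2t)cos(t) - C_2e^(2t)sin(t) - C_2e^(2t)cos(t)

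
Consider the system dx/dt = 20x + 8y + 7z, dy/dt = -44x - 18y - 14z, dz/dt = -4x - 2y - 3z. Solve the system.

x(t) = -K_1e^(-2t) - K_2e^(4t) - K_3e^(-3t), y(t) = K_1e^(-2t) + 2K_2e^(4t) + 2K_3e^(-3t), z(t) = 2K_1e^(-2t) + K_3e^(-3t)

Coefficient matrix A = [[20, 8, 7], [-44, -18, -14], [-4, -2, -3]].
det(A - λI) = 0 gives eigenvalues λ = -2, 4, -3.
For λ=-2: eigenvector (-1,1,2).
For λ=4: eigenvector (-1,2,0).
For λ=-3: eigenvector (-1,2,1).
General solution: K_1e^(-2t)(-1,1,2) + K_2e^(4t)(-1,2,0) + K_3e^(-3t)(-1,2,1).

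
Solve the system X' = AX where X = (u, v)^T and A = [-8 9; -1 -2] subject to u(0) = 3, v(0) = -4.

u(t) = -45te^(-5t) + 3e^(-5t), v(t) = -15te^(-5t) - 4e^(-5t)

Coefficient matrix A = [[-8, 9], [-1, -2]].
Characteristic polynomial det(A - λI) = λ^2 + 10λ + 25 = 0.
Single eigenvalue λ = -5 with algebraic multiplicity 2.
Eigenvector v = (-3,-1); generalized eigenvector w with (A-λI)w=v is (-2,-1).
General solution: e^(-5t)[C_1·v + C_2·(t·v + w)].
Applying u(0)=3, v(0)=-4 gives C_1=-11, C_2=15.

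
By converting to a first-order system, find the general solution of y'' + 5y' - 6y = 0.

y(t) = K_1e^(t) + K_2e^(-6t)

Let x_1 = y, x_2 = y'. Then x_1' = x_2 and x_2' = 6x_1 - 5x_2.
A = [[0,1],[6,-5]]; det(A-λI) = λ^2 + 5λ - 6.
Eigenvalues λ = 1, -6 with eigenvectors (1,1), (1,-6).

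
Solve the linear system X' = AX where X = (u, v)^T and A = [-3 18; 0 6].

u(t) = 2K_1e^(6t) - K_2e^(-3t), v(t) = K_1e^(6t)

Coefficient matrix A = [[-3, 18], [0, 6]].
Characteristic polynomial det(A - λI) = λ^2 - 3λ - 18 = 0.
Eigenvalues λ = 6, -3.
For λ=6: (A-λI) row 1 is [-9, 18], so an eigenvector is (2, 1).
For λ=-3: (A-λI) row 1 is [0, 18], so an eigenvector is (-1, 0).
General solution: K_1e^(6t)(2,1) + K_2e^(-3t)(-1,0).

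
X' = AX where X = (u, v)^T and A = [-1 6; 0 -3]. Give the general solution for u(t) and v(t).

u(t) = -c_1e^(-t) + 3c_2e^(-3t), v(t) = -c_2e^(-3t)

Coefficient matrix A = [[-1, 6], [0, -3]].
Characteristic polynomial det(A - λI) = λ^2 + 4λ + 3 = 0.
Eigenvalues λ = -1, -3.
For λ=-1: (A-λI) row 1 is [0, 6], so an eigenvector is (-1, 0).
For λ=-3: (A-λI) row 1 is [2, 6], so an eigenvector is (3, -1).
General solution: c_1e^(-t)(-1,0) + c_2e^(-3t)(3,-1).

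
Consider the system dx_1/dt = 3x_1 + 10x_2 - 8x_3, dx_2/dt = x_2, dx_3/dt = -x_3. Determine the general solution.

x_1(t) = 2C_1e^(-t) - 5C_2e^(t) + C_3e^(3t), x_2(t) = C_2e^(t), x_3(t) = C_1e^(-t)

Coefficient matrix A = [[3, 10, -8], [0, 1, 0], [0, 0, -1]].
det(A - λI) = 0 gives eigenvalues λ = -1, 1, 3.
For λ=-1: eigenvector (2,0,1).
For λ=1: eigenvector (-5,1,0).
For λ=3: eigenvector (1,0,0).
General solution: C_1e^(-t)(2,0,1) + C_2e^(t)(-5,1,0) + C_3e^(3t)(1,0,0).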